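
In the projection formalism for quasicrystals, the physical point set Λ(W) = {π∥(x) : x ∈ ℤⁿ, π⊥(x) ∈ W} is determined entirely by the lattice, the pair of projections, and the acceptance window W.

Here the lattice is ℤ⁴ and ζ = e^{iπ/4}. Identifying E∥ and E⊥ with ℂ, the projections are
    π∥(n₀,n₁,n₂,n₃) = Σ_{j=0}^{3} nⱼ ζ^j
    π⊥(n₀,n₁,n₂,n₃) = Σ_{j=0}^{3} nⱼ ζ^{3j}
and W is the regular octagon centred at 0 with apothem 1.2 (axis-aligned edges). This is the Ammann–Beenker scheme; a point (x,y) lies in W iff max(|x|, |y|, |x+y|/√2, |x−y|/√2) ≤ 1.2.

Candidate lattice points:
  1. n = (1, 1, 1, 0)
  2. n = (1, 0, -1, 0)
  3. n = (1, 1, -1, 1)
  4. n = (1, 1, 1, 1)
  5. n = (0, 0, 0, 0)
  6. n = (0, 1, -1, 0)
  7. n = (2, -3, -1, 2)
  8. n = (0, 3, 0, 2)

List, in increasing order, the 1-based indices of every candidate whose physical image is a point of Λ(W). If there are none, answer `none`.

1, 4, 5

Internal map: ζ^{3j} for j=0..3 gives (1,0), (−√2/2,√2/2), (0,−1), (√2/2,√2/2).
candidate 1: n = (1, 1, 1, 0) → π⊥ ≈ (+0.292893, -0.292893); max(|x|,|y|,|x±y|/√2) = 0.414214 ≤ 1.2 ⇒ ∈ W
candidate 2: n = (1, 0, -1, 0) → π⊥ ≈ (+1.000000, +1.000000); max(|x|,|y|,|x±y|/√2) = 1.414214 > 1.2 ⇒ ∉ W
candidate 3: n = (1, 1, -1, 1) → π⊥ ≈ (+1.000000, +2.414214); max(|x|,|y|,|x±y|/√2) = 2.414214 > 1.2 ⇒ ∉ W
candidate 4: n = (1, 1, 1, 1) → π⊥ ≈ (+1.000000, +0.414214); max(|x|,|y|,|x±y|/√2) = 1.000000 ≤ 1.2 ⇒ ∈ W
candidate 5: n = (0, 0, 0, 0) → π⊥ ≈ (+0.000000, +0.000000); max(|x|,|y|,|x±y|/√2) = 0.000000 ≤ 1.2 ⇒ ∈ W
candidate 6: n = (0, 1, -1, 0) → π⊥ ≈ (-0.707107, +1.707107); max(|x|,|y|,|x±y|/√2) = 1.707107 > 1.2 ⇒ ∉ W
candidate 7: n = (2, -3, -1, 2) → π⊥ ≈ (+5.535534, +0.292893); max(|x|,|y|,|x±y|/√2) = 5.535534 > 1.2 ⇒ ∉ W
candidate 8: n = (0, 3, 0, 2) → π⊥ ≈ (-0.707107, +3.535534); max(|x|,|y|,|x±y|/√2) = 3.535534 > 1.2 ⇒ ∉ W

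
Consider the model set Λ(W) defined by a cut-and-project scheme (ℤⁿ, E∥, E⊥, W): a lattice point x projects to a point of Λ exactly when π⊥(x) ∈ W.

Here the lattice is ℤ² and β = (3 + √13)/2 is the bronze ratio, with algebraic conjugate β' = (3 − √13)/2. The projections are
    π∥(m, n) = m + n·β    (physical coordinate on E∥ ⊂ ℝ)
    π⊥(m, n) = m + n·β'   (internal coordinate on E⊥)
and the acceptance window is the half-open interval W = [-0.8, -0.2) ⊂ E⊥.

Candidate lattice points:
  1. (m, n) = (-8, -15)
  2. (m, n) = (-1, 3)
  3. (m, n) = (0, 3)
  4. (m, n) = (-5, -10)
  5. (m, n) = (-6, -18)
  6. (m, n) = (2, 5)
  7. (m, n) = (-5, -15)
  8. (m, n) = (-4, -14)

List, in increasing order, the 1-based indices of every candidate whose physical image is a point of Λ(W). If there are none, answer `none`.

5, 7

β' = (3−√13)/2 ≈ -0.3028.
[1] lift (-8,-15): star map gives -3.4584; window check -0.8 ≤ -3.4584 < -0.2 is false → out
[2] lift (-1,3): star map gives -1.9083; window check -0.8 ≤ -1.9083 < -0.2 is false → out
[3] lift (0,3): star map gives -0.9083; window check -0.8 ≤ -0.9083 < -0.2 is false → out
[4] lift (-5,-10): star map gives -1.9722; window check -0.8 ≤ -1.9722 < -0.2 is false → out
[5] lift (-6,-18): star map gives -0.5500; window check -0.8 ≤ -0.5500 < -0.2 is true → IN Λ
[6] lift (2,5): star map gives 0.4861; window check -0.8 ≤ 0.4861 < -0.2 is false → out
[7] lift (-5,-15): star map gives -0.4584; window check -0.8 ≤ -0.4584 < -0.2 is true → IN Λ
[8] lift (-4,-14): star map gives 0.2389; window check -0.8 ≤ 0.2389 < -0.2 is false → out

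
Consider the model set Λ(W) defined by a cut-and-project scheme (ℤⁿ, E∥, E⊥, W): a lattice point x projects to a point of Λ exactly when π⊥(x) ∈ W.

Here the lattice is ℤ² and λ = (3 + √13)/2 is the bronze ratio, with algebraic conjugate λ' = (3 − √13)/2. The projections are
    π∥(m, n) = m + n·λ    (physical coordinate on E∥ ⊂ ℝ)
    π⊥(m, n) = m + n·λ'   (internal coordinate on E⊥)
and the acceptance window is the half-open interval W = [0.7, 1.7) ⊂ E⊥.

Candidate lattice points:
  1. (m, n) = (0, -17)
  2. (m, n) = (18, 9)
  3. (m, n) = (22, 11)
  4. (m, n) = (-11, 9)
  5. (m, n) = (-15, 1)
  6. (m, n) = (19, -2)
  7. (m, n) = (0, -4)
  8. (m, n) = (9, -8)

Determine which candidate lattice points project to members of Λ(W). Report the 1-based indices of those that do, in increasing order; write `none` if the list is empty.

7

Numerically λ ≈ 3.30278 and λ' = −1/λ ≈ -0.30278.
#1 (0,-17): internal coord 0 + (-17)·λ' = +5.14719; +5.14719 ∉ [0.7, 1.7) → out
#2 (18,9): internal coord 18 + (9)·λ' = +15.27502; +15.27502 ∉ [0.7, 1.7) → out
#3 (22,11): internal coord 22 + (11)·λ' = +18.66947; +18.66947 ∉ [0.7, 1.7) → out
#4 (-11,9): internal coord -11 + (9)·λ' = -13.72498; -13.72498 ∉ [0.7, 1.7) → out
#5 (-15,1): internal coord -15 + (1)·λ' = -15.30278; -15.30278 ∉ [0.7, 1.7) → out
#6 (19,-2): internal coord 19 + (-2)·λ' = +19.60555; +19.60555 ∉ [0.7, 1.7) → out
#7 (0,-4): internal coord 0 + (-4)·λ' = +1.21110; +1.21110 ∈ [0.7, 1.7) → IN Λ
#8 (9,-8): internal coord 9 + (-8)·λ' = +11.42221; +11.42221 ∉ [0.7, 1.7) → out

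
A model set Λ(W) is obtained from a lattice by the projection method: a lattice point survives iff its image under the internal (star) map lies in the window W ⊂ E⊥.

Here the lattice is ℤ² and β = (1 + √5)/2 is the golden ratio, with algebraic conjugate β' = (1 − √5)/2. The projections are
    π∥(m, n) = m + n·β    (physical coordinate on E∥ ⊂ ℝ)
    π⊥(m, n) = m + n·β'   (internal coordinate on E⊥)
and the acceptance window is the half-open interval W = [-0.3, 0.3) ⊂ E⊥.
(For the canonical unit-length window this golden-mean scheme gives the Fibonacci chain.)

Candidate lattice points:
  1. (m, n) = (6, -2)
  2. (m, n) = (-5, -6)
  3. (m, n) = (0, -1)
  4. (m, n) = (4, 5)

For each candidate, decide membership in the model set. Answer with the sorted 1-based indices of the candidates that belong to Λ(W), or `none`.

none

Numerically β ≈ 1.6180 and β' = −1/β ≈ -0.6180.
#1 (6,-2): internal coord 6 + (-2)·β' = +7.2361; +7.2361 ∉ [-0.3, 0.3) → out
#2 (-5,-6): internal coord -5 + (-6)·β' = -1.2918; -1.2918 ∉ [-0.3, 0.3) → out
#3 (0,-1): internal coord 0 + (-1)·β' = +0.6180; +0.6180 ∉ [-0.3, 0.3) → out
#4 (4,5): internal coord 4 + (5)·β' = +0.9098; +0.9098 ∉ [-0.3, 0.3) → out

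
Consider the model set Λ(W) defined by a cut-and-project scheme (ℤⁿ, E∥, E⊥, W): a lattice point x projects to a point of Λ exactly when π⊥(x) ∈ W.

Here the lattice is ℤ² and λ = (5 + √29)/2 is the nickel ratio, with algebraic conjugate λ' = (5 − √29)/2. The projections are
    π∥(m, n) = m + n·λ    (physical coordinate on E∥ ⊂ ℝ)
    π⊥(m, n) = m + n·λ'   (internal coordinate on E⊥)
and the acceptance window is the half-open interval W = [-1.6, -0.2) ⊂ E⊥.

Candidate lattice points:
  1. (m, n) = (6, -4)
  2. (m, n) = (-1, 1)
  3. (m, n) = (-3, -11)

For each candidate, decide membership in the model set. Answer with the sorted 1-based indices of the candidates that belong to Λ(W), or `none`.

2, 3

λ' = (5−√29)/2 ≈ -0.19258.
[1] lift (6,-4): star map gives 6.77033; window check -1.6 ≤ 6.77033 < -0.2 is false → out
[2] lift (-1,1): star map gives -1.19258; window check -1.6 ≤ -1.19258 < -0.2 is true → IN Λ
[3] lift (-3,-11): star map gives -0.88159; window check -1.6 ≤ -0.88159 < -0.2 is true → IN Λ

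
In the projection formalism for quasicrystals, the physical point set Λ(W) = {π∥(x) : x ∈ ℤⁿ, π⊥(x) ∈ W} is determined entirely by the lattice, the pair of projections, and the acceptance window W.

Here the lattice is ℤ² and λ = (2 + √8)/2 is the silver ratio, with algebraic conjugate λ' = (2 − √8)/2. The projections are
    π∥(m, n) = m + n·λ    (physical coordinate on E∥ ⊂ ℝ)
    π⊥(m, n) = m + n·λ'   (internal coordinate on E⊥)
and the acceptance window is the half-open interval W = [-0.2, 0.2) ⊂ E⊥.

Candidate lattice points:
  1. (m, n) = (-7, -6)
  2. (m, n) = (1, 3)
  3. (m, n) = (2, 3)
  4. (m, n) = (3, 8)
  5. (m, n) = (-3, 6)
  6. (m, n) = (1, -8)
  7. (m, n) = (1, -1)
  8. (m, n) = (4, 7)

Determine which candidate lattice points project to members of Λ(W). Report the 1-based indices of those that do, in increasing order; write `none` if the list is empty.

λ' = (2−√8)/2 ≈ -0.41421.
[1] lift (-7,-6): star map gives -4.51472; window check -0.2 ≤ -4.51472 < 0.2 is false → out
[2] lift (1,3): star map gives -0.24264; window check -0.2 ≤ -0.24264 < 0.2 is false → out
[3] lift (2,3): star map gives 0.75736; window check -0.2 ≤ 0.75736 < 0.2 is false → out
[4] lift (3,8): star map gives -0.31371; window check -0.2 ≤ -0.31371 < 0.2 is false → out
[5] lift (-3,6): star map gives -5.48528; window check -0.2 ≤ -5.48528 < 0.2 is false → out
[6] lift (1,-8): star map gives 4.31371; window check -0.2 ≤ 4.31371 < 0.2 is false → out
[7] lift (1,-1): star map gives 1.41421; window check -0.2 ≤ 1.41421 < 0.2 is false → out
[8] lift (4,7): star map gives 1.10051; window check -0.2 ≤ 1.10051 < 0.2 is false → out

none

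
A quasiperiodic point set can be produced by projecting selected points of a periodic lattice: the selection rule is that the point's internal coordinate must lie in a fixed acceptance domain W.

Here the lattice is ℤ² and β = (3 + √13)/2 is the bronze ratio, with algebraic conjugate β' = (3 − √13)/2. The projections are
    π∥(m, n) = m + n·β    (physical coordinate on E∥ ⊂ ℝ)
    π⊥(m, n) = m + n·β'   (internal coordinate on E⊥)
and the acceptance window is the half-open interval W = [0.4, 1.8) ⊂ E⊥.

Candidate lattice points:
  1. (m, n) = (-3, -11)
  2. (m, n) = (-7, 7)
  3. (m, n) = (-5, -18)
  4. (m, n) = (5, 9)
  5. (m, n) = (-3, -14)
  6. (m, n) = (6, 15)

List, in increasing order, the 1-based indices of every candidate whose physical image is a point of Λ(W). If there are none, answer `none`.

3, 5, 6

Compute β' = (3−√13)/2 = -0.302776, so π⊥(m,n) = m -0.302776·n.
#1 (-3,-11): internal coord -3 + (-11)·β' = +0.330532; +0.330532 ∉ [0.4, 1.8) → out
#2 (-7,7): internal coord -7 + (7)·β' = -9.119429; -9.119429 ∉ [0.4, 1.8) → out
#3 (-5,-18): internal coord -5 + (-18)·β' = +0.449961; +0.449961 ∈ [0.4, 1.8) → IN Λ
#4 (5,9): internal coord 5 + (9)·β' = +2.275019; +2.275019 ∉ [0.4, 1.8) → out
#5 (-3,-14): internal coord -3 + (-14)·β' = +1.238859; +1.238859 ∈ [0.4, 1.8) → IN Λ
#6 (6,15): internal coord 6 + (15)·β' = +1.458365; +1.458365 ∈ [0.4, 1.8) → IN Λ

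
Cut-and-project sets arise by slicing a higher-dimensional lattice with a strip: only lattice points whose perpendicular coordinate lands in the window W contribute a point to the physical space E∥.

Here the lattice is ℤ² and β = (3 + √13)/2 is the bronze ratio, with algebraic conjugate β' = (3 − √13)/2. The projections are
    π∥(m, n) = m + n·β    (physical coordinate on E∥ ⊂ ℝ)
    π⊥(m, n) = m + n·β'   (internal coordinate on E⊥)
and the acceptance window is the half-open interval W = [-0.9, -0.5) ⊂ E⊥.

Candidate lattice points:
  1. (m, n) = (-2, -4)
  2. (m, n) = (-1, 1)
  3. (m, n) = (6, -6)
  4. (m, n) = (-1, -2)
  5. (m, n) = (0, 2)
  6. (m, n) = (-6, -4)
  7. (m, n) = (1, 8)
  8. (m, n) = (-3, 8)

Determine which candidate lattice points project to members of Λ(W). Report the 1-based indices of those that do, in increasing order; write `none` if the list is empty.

Compute β' = (3−√13)/2 = -0.3028, so π⊥(m,n) = m -0.3028·n.
#1 (-2,-4): internal coord -2 + (-4)·β' = -0.7889; -0.7889 ∈ [-0.9, -0.5) → IN Λ
#2 (-1,1): internal coord -1 + (1)·β' = -1.3028; -1.3028 ∉ [-0.9, -0.5) → out
#3 (6,-6): internal coord 6 + (-6)·β' = +7.8167; +7.8167 ∉ [-0.9, -0.5) → out
#4 (-1,-2): internal coord -1 + (-2)·β' = -0.3944; -0.3944 ∉ [-0.9, -0.5) → out
#5 (0,2): internal coord 0 + (2)·β' = -0.6056; -0.6056 ∈ [-0.9, -0.5) → IN Λ
#6 (-6,-4): internal coord -6 + (-4)·β' = -4.7889; -4.7889 ∉ [-0.9, -0.5) → out
#7 (1,8): internal coord 1 + (8)·β' = -1.4222; -1.4222 ∉ [-0.9, -0.5) → out
#8 (-3,8): internal coord -3 + (8)·β' = -5.4222; -5.4222 ∉ [-0.9, -0.5) → out

1, 5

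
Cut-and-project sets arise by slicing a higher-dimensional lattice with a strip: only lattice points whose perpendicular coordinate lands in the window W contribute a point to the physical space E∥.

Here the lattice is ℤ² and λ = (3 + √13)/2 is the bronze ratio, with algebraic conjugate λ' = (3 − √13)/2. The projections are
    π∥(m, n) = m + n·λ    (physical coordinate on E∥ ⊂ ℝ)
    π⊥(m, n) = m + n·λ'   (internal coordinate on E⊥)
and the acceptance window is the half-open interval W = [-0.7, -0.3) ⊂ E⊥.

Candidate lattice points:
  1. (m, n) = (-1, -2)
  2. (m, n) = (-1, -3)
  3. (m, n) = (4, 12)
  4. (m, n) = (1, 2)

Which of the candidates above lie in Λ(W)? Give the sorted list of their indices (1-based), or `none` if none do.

Compute λ' = (3−√13)/2 = -0.30278, so π⊥(m,n) = m -0.30278·n.
[1] lift (-1,-2): star map gives -0.39445; window check -0.7 ≤ -0.39445 < -0.3 is true → IN Λ
[2] lift (-1,-3): star map gives -0.09167; window check -0.7 ≤ -0.09167 < -0.3 is false → out
[3] lift (4,12): star map gives 0.36669; window check -0.7 ≤ 0.36669 < -0.3 is false → out
[4] lift (1,2): star map gives 0.39445; window check -0.7 ≤ 0.39445 < -0.3 is false → out

1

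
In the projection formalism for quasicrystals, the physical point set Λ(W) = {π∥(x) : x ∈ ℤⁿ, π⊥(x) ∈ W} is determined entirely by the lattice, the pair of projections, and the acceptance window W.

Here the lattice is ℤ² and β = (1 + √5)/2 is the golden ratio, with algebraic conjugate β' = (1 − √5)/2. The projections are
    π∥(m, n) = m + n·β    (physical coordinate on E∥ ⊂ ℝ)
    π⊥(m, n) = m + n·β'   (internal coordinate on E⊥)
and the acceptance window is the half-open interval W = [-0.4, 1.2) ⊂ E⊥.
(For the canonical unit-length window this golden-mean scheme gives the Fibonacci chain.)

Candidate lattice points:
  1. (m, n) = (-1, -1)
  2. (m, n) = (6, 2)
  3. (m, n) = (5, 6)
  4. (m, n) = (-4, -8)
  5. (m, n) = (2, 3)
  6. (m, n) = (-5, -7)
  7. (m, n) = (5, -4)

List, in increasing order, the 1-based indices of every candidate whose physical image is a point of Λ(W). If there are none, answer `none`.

Compute β' = (1−√5)/2 = -0.618034, so π⊥(m,n) = m -0.618034·n.
#1 (-1,-1): internal coord -1 + (-1)·β' = -0.381966; -0.381966 ∈ [-0.4, 1.2) → IN Λ
#2 (6,2): internal coord 6 + (2)·β' = +4.763932; +4.763932 ∉ [-0.4, 1.2) → out
#3 (5,6): internal coord 5 + (6)·β' = +1.291796; +1.291796 ∉ [-0.4, 1.2) → out
#4 (-4,-8): internal coord -4 + (-8)·β' = +0.944272; +0.944272 ∈ [-0.4, 1.2) → IN Λ
#5 (2,3): internal coord 2 + (3)·β' = +0.145898; +0.145898 ∈ [-0.4, 1.2) → IN Λ
#6 (-5,-7): internal coord -5 + (-7)·β' = -0.673762; -0.673762 ∉ [-0.4, 1.2) → out
#7 (5,-4): internal coord 5 + (-4)·β' = +7.472136; +7.472136 ∉ [-0.4, 1.2) → out

1, 4, 5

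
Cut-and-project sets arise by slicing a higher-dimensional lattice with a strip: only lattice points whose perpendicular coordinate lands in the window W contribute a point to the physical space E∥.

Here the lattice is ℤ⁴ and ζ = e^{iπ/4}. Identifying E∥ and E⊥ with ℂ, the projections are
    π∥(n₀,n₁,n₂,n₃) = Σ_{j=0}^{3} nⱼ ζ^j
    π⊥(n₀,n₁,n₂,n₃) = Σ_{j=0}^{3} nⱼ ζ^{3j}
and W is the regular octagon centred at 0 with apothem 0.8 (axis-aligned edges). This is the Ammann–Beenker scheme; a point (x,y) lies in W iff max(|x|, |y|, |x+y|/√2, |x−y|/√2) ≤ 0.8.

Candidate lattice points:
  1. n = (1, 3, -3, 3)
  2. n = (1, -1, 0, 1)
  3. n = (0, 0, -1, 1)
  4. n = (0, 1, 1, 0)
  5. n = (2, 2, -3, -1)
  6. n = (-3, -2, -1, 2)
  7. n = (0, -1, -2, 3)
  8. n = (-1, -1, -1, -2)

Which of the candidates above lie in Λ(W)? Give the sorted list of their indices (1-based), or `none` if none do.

4

With ζ = e^{iπ/4} the internal vectors are ζ^0,ζ^3,ζ^6,ζ^9.
candidate 1: n = (1, 3, -3, 3) → π⊥ ≈ (+1.000000, +7.242641); max(|x|,|y|,|x±y|/√2) = 7.242641 > 0.8 ⇒ ∉ W
candidate 2: n = (1, -1, 0, 1) → π⊥ ≈ (+2.414214, +0.000000); max(|x|,|y|,|x±y|/√2) = 2.414214 > 0.8 ⇒ ∉ W
candidate 3: n = (0, 0, -1, 1) → π⊥ ≈ (+0.707107, +1.707107); max(|x|,|y|,|x±y|/√2) = 1.707107 > 0.8 ⇒ ∉ W
candidate 4: n = (0, 1, 1, 0) → π⊥ ≈ (-0.707107, -0.292893); max(|x|,|y|,|x±y|/√2) = 0.707107 ≤ 0.8 ⇒ ∈ W
candidate 5: n = (2, 2, -3, -1) → π⊥ ≈ (-0.121320, +3.707107); max(|x|,|y|,|x±y|/√2) = 3.707107 > 0.8 ⇒ ∉ W
candidate 6: n = (-3, -2, -1, 2) → π⊥ ≈ (-0.171573, +1.000000); max(|x|,|y|,|x±y|/√2) = 1.000000 > 0.8 ⇒ ∉ W
candidate 7: n = (0, -1, -2, 3) → π⊥ ≈ (+2.828427, +3.414214); max(|x|,|y|,|x±y|/√2) = 4.414214 > 0.8 ⇒ ∉ W
candidate 8: n = (-1, -1, -1, -2) → π⊥ ≈ (-1.707107, -1.121320); max(|x|,|y|,|x±y|/√2) = 2.000000 > 0.8 ⇒ ∉ W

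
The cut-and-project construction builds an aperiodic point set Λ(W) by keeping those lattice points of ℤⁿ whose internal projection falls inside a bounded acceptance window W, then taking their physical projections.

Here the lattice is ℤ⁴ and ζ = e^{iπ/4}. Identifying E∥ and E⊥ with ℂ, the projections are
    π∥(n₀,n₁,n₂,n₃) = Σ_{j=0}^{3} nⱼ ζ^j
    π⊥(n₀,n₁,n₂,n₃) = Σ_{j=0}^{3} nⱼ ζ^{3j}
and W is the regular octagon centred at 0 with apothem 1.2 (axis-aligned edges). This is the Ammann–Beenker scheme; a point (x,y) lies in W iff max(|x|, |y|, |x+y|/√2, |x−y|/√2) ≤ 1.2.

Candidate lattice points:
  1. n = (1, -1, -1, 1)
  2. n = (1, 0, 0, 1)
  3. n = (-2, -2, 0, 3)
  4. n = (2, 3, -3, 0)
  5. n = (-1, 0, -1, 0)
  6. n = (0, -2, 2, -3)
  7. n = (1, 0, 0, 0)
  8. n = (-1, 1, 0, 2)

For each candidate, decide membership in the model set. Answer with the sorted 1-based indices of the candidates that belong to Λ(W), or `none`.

7

π⊥(n) = n₀ + n₁ζ³ + n₂ζ⁶ + n₃ζ⁹ where ζ = e^{iπ/4}.
#1 (1, -1, -1, 1): internal (2.41421, 1.00000); octagon support 2.41421 vs apothem 1.2 → ∉ W
#2 (1, 0, 0, 1): internal (1.70711, 0.70711); octagon support 1.70711 vs apothem 1.2 → ∉ W
#3 (-2, -2, 0, 3): internal (1.53553, 0.70711); octagon support 1.58579 vs apothem 1.2 → ∉ W
#4 (2, 3, -3, 0): internal (-0.12132, 5.12132); octagon support 5.12132 vs apothem 1.2 → ∉ W
#5 (-1, 0, -1, 0): internal (-1.00000, 1.00000); octagon support 1.41421 vs apothem 1.2 → ∉ W
#6 (0, -2, 2, -3): internal (-0.70711, -5.53553); octagon support 5.53553 vs apothem 1.2 → ∉ W
#7 (1, 0, 0, 0): internal (1.00000, 0.00000); octagon support 1.00000 vs apothem 1.2 → ∈ W
#8 (-1, 1, 0, 2): internal (-0.29289, 2.12132); octagon support 2.12132 vs apothem 1.2 → ∉ W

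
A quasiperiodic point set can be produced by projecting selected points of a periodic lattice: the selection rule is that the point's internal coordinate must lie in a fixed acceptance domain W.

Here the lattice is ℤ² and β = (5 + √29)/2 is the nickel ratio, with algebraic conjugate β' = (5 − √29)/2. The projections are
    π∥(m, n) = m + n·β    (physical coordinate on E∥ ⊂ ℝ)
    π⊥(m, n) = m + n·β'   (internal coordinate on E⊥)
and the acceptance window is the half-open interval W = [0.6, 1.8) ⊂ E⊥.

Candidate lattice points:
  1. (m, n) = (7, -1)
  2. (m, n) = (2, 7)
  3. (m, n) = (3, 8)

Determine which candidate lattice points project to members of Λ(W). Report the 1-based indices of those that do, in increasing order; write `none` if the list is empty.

β' = (5−√29)/2 ≈ -0.19258.
[1] lift (7,-1): star map gives 7.19258; window check 0.6 ≤ 7.19258 < 1.8 is false → out
[2] lift (2,7): star map gives 0.65192; window check 0.6 ≤ 0.65192 < 1.8 is true → IN Λ
[3] lift (3,8): star map gives 1.45934; window check 0.6 ≤ 1.45934 < 1.8 is true → IN Λ

2, 3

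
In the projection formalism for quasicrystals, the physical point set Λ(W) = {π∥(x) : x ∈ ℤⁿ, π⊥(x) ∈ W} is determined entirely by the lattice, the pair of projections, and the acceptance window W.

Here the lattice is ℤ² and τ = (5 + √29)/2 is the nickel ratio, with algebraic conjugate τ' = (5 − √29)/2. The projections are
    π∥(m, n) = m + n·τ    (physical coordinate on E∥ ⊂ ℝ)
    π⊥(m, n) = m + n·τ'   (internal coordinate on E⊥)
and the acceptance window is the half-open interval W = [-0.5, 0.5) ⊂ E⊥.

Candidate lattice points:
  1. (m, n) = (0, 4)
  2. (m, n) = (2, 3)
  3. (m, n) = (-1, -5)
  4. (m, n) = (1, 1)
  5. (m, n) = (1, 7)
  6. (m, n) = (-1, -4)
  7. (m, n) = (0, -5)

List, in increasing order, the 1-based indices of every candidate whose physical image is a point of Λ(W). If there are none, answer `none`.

3, 5, 6

Compute τ' = (5−√29)/2 = -0.19258, so π⊥(m,n) = m -0.19258·n.
[1] lift (0,4): star map gives -0.77033; window check -0.5 ≤ -0.77033 < 0.5 is false → out
[2] lift (2,3): star map gives 1.42225; window check -0.5 ≤ 1.42225 < 0.5 is false → out
[3] lift (-1,-5): star map gives -0.03709; window check -0.5 ≤ -0.03709 < 0.5 is true → IN Λ
[4] lift (1,1): star map gives 0.80742; window check -0.5 ≤ 0.80742 < 0.5 is false → out
[5] lift (1,7): star map gives -0.34808; window check -0.5 ≤ -0.34808 < 0.5 is true → IN Λ
[6] lift (-1,-4): star map gives -0.22967; window check -0.5 ≤ -0.22967 < 0.5 is true → IN Λ
[7] lift (0,-5): star map gives 0.96291; window check -0.5 ≤ 0.96291 < 0.5 is false → out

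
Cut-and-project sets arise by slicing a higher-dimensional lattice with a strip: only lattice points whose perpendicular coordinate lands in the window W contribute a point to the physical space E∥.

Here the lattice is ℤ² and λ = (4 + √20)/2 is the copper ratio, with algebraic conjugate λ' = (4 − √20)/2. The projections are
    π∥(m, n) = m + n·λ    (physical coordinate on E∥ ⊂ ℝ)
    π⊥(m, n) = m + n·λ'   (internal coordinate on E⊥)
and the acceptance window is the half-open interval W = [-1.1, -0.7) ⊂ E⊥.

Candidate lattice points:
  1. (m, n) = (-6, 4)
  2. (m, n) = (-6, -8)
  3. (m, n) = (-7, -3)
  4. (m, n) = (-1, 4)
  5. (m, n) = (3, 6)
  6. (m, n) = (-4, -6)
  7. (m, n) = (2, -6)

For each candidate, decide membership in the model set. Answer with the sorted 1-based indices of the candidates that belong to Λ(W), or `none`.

none

Compute λ' = (4−√20)/2 = -0.23607, so π⊥(m,n) = m -0.23607·n.
candidate 1: (m,n)=(-6,4) → π∥ = -6+4·λ ≈ 10.94427, π⊥ = -6+4·λ' ≈ -6.94427 ∉ [-1.1, -0.7) ⇒ out
candidate 2: (m,n)=(-6,-8) → π∥ = -6-8·λ ≈ -39.88854, π⊥ = -6-8·λ' ≈ -4.11146 ∉ [-1.1, -0.7) ⇒ out
candidate 3: (m,n)=(-7,-3) → π∥ = -7-3·λ ≈ -19.70820, π⊥ = -7-3·λ' ≈ -6.29180 ∉ [-1.1, -0.7) ⇒ out
candidate 4: (m,n)=(-1,4) → π∥ = -1+4·λ ≈ 15.94427, π⊥ = -1+4·λ' ≈ -1.94427 ∉ [-1.1, -0.7) ⇒ out
candidate 5: (m,n)=(3,6) → π∥ = 3+6·λ ≈ 28.41641, π⊥ = 3+6·λ' ≈ 1.58359 ∉ [-1.1, -0.7) ⇒ out
candidate 6: (m,n)=(-4,-6) → π∥ = -4-6·λ ≈ -29.41641, π⊥ = -4-6·λ' ≈ -2.58359 ∉ [-1.1, -0.7) ⇒ out
candidate 7: (m,n)=(2,-6) → π∥ = 2-6·λ ≈ -23.41641, π⊥ = 2-6·λ' ≈ 3.41641 ∉ [-1.1, -0.7) ⇒ out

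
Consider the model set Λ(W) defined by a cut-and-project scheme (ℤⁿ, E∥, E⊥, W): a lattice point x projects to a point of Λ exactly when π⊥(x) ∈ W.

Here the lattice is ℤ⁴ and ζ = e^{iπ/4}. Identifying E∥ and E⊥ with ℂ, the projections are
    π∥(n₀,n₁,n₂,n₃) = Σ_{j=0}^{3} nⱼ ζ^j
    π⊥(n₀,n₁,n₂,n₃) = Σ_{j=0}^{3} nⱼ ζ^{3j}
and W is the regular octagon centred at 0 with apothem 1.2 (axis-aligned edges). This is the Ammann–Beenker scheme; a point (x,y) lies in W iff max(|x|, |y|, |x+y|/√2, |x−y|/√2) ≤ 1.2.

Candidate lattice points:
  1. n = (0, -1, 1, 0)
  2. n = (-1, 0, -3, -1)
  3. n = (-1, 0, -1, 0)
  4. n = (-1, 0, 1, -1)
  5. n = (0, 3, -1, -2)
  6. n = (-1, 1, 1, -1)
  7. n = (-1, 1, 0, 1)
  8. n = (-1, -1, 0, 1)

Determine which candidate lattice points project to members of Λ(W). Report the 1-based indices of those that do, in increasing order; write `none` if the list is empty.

Internal map: ζ^{3j} for j=0..3 gives (1,0), (−√2/2,√2/2), (0,−1), (√2/2,√2/2).
#1 (0, -1, 1, 0): internal (0.70711, -1.70711); octagon support 1.70711 vs apothem 1.2 → ∉ W
#2 (-1, 0, -3, -1): internal (-1.70711, 2.29289); octagon support 2.82843 vs apothem 1.2 → ∉ W
#3 (-1, 0, -1, 0): internal (-1.00000, 1.00000); octagon support 1.41421 vs apothem 1.2 → ∉ W
#4 (-1, 0, 1, -1): internal (-1.70711, -1.70711); octagon support 2.41421 vs apothem 1.2 → ∉ W
#5 (0, 3, -1, -2): internal (-3.53553, 1.70711); octagon support 3.70711 vs apothem 1.2 → ∉ W
#6 (-1, 1, 1, -1): internal (-2.41421, -1.00000); octagon support 2.41421 vs apothem 1.2 → ∉ W
#7 (-1, 1, 0, 1): internal (-1.00000, 1.41421); octagon support 1.70711 vs apothem 1.2 → ∉ W
#8 (-1, -1, 0, 1): internal (0.41421, 0.00000); octagon support 0.41421 vs apothem 1.2 → ∈ W

8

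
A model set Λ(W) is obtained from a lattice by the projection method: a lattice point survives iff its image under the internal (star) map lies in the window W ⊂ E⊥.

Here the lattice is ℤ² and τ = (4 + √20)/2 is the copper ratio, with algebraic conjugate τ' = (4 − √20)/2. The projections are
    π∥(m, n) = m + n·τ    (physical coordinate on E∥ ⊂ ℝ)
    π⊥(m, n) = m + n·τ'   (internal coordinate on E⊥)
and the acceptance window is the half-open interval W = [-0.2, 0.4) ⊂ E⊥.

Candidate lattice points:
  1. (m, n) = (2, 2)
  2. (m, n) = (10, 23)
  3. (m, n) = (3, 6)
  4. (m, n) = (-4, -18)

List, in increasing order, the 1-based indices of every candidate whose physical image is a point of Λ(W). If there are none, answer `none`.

4

Numerically τ ≈ 4.2361 and τ' = −1/τ ≈ -0.2361.
candidate 1: (m,n)=(2,2) → π∥ = 2+2·τ ≈ 10.4721, π⊥ = 2+2·τ' ≈ 1.5279 ∉ [-0.2, 0.4) ⇒ out
candidate 2: (m,n)=(10,23) → π∥ = 10+23·τ ≈ 107.4296, π⊥ = 10+23·τ' ≈ 4.5704 ∉ [-0.2, 0.4) ⇒ out
candidate 3: (m,n)=(3,6) → π∥ = 3+6·τ ≈ 28.4164, π⊥ = 3+6·τ' ≈ 1.5836 ∉ [-0.2, 0.4) ⇒ out
candidate 4: (m,n)=(-4,-18) → π∥ = -4-18·τ ≈ -80.2492, π⊥ = -4-18·τ' ≈ 0.2492 ∈ [-0.2, 0.4) ⇒ IN Λ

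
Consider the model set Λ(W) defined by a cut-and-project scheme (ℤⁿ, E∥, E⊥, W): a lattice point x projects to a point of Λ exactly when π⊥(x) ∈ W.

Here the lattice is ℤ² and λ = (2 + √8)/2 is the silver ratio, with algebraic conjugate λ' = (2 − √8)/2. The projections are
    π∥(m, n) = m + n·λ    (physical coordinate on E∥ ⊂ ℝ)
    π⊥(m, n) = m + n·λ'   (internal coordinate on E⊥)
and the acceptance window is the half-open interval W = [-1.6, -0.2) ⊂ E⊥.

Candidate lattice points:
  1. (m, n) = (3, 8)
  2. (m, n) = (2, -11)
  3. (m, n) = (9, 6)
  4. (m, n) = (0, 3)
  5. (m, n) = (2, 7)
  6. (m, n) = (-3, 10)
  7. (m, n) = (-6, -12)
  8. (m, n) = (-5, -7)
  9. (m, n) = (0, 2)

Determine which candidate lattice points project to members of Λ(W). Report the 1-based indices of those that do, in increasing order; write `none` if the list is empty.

Compute λ' = (2−√8)/2 = -0.414214, so π⊥(m,n) = m -0.414214·n.
[1] lift (3,8): star map gives -0.313708; window check -1.6 ≤ -0.313708 < -0.2 is true → IN Λ
[2] lift (2,-11): star map gives 6.556349; window check -1.6 ≤ 6.556349 < -0.2 is false → out
[3] lift (9,6): star map gives 6.514719; window check -1.6 ≤ 6.514719 < -0.2 is false → out
[4] lift (0,3): star map gives -1.242641; window check -1.6 ≤ -1.242641 < -0.2 is true → IN Λ
[5] lift (2,7): star map gives -0.899495; window check -1.6 ≤ -0.899495 < -0.2 is true → IN Λ
[6] lift (-3,10): star map gives -7.142136; window check -1.6 ≤ -7.142136 < -0.2 is false → out
[7] lift (-6,-12): star map gives -1.029437; window check -1.6 ≤ -1.029437 < -0.2 is true → IN Λ
[8] lift (-5,-7): star map gives -2.100505; window check -1.6 ≤ -2.100505 < -0.2 is false → out
[9] lift (0,2): star map gives -0.828427; window check -1.6 ≤ -0.828427 < -0.2 is true → IN Λ

1, 4, 5, 7, 9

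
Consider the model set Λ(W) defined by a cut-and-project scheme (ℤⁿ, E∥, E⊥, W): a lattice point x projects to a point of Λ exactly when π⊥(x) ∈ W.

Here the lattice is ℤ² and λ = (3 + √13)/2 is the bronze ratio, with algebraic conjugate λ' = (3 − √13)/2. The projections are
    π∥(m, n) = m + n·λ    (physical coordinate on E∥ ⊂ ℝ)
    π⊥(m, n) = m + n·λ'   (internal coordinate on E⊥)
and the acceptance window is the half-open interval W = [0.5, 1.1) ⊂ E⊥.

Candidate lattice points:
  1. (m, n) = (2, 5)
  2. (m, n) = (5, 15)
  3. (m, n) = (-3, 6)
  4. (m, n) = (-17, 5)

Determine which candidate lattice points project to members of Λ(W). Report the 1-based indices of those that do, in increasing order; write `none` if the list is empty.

none

Compute λ' = (3−√13)/2 = -0.302776, so π⊥(m,n) = m -0.302776·n.
#1 (2,5): internal coord 2 + (5)·λ' = +0.486122; +0.486122 ∉ [0.5, 1.1) → out
#2 (5,15): internal coord 5 + (15)·λ' = +0.458365; +0.458365 ∉ [0.5, 1.1) → out
#3 (-3,6): internal coord -3 + (6)·λ' = -4.816654; -4.816654 ∉ [0.5, 1.1) → out
#4 (-17,5): internal coord -17 + (5)·λ' = -18.513878; -18.513878 ∉ [0.5, 1.1) → out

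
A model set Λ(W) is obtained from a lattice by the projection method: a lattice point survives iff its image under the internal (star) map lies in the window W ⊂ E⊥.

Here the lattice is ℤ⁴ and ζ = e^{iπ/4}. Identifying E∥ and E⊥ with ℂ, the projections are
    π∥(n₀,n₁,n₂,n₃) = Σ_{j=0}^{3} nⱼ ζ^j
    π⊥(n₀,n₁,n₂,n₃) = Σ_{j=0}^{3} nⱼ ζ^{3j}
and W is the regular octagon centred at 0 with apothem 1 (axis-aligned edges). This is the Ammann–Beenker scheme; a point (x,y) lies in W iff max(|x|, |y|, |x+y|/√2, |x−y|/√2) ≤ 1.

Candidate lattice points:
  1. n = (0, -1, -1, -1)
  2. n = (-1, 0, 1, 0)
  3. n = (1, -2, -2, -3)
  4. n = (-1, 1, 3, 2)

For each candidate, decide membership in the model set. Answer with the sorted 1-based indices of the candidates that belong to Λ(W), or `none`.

1, 4

π⊥(n) = n₀ + n₁ζ³ + n₂ζ⁶ + n₃ζ⁹ where ζ = e^{iπ/4}.
candidate 1: n = (0, -1, -1, -1) → π⊥ ≈ (+0.000000, -0.414214); max(|x|,|y|,|x±y|/√2) = 0.414214 ≤ 1 ⇒ ∈ W
candidate 2: n = (-1, 0, 1, 0) → π⊥ ≈ (-1.000000, -1.000000); max(|x|,|y|,|x±y|/√2) = 1.414214 > 1 ⇒ ∉ W
candidate 3: n = (1, -2, -2, -3) → π⊥ ≈ (+0.292893, -1.535534); max(|x|,|y|,|x±y|/√2) = 1.535534 > 1 ⇒ ∉ W
candidate 4: n = (-1, 1, 3, 2) → π⊥ ≈ (-0.292893, -0.878680); max(|x|,|y|,|x±y|/√2) = 0.878680 ≤ 1 ⇒ ∈ W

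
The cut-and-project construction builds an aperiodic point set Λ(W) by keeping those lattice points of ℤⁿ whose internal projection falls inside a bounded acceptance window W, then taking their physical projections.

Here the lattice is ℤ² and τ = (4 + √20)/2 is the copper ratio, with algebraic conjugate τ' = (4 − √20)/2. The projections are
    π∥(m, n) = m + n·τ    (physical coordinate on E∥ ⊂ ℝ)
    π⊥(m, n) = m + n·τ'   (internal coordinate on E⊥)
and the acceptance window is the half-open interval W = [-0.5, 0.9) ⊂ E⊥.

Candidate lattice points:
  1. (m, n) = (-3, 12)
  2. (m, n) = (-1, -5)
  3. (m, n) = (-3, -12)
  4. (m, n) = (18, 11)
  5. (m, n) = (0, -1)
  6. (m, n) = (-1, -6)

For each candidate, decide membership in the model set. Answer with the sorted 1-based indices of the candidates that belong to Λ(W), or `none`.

2, 3, 5, 6

Compute τ' = (4−√20)/2 = -0.2361, so π⊥(m,n) = m -0.2361·n.
candidate 1: (m,n)=(-3,12) → π∥ = -3+12·τ ≈ 47.8328, π⊥ = -3+12·τ' ≈ -5.8328 ∉ [-0.5, 0.9) ⇒ out
candidate 2: (m,n)=(-1,-5) → π∥ = -1-5·τ ≈ -22.1803, π⊥ = -1-5·τ' ≈ 0.1803 ∈ [-0.5, 0.9) ⇒ IN Λ
candidate 3: (m,n)=(-3,-12) → π∥ = -3-12·τ ≈ -53.8328, π⊥ = -3-12·τ' ≈ -0.1672 ∈ [-0.5, 0.9) ⇒ IN Λ
candidate 4: (m,n)=(18,11) → π∥ = 18+11·τ ≈ 64.5967, π⊥ = 18+11·τ' ≈ 15.4033 ∉ [-0.5, 0.9) ⇒ out
candidate 5: (m,n)=(0,-1) → π∥ = 0-1·τ ≈ -4.2361, π⊥ = 0-1·τ' ≈ 0.2361 ∈ [-0.5, 0.9) ⇒ IN Λ
candidate 6: (m,n)=(-1,-6) → π∥ = -1-6·τ ≈ -26.4164, π⊥ = -1-6·τ' ≈ 0.4164 ∈ [-0.5, 0.9) ⇒ IN Λ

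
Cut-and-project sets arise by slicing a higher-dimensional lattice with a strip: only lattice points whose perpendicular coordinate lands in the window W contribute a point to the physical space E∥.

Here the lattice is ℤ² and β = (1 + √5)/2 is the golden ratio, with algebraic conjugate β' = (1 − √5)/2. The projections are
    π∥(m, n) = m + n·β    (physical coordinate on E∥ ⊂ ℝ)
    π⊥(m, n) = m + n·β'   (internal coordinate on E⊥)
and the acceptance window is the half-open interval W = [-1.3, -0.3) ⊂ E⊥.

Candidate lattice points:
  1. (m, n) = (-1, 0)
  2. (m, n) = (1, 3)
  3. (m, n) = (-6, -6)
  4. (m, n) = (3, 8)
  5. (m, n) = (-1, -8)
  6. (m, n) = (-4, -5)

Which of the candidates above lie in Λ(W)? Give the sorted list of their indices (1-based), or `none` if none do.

β' = (1−√5)/2 ≈ -0.618034.
candidate 1: (m,n)=(-1,0) → π∥ = -1+0·β ≈ -1.000000, π⊥ = -1+0·β' ≈ -1.000000 ∈ [-1.3, -0.3) ⇒ IN Λ
candidate 2: (m,n)=(1,3) → π∥ = 1+3·β ≈ 5.854102, π⊥ = 1+3·β' ≈ -0.854102 ∈ [-1.3, -0.3) ⇒ IN Λ
candidate 3: (m,n)=(-6,-6) → π∥ = -6-6·β ≈ -15.708204, π⊥ = -6-6·β' ≈ -2.291796 ∉ [-1.3, -0.3) ⇒ out
candidate 4: (m,n)=(3,8) → π∥ = 3+8·β ≈ 15.944272, π⊥ = 3+8·β' ≈ -1.944272 ∉ [-1.3, -0.3) ⇒ out
candidate 5: (m,n)=(-1,-8) → π∥ = -1-8·β ≈ -13.944272, π⊥ = -1-8·β' ≈ 3.944272 ∉ [-1.3, -0.3) ⇒ out
candidate 6: (m,n)=(-4,-5) → π∥ = -4-5·β ≈ -12.090170, π⊥ = -4-5·β' ≈ -0.909830 ∈ [-1.3, -0.3) ⇒ IN Λ

1, 2, 6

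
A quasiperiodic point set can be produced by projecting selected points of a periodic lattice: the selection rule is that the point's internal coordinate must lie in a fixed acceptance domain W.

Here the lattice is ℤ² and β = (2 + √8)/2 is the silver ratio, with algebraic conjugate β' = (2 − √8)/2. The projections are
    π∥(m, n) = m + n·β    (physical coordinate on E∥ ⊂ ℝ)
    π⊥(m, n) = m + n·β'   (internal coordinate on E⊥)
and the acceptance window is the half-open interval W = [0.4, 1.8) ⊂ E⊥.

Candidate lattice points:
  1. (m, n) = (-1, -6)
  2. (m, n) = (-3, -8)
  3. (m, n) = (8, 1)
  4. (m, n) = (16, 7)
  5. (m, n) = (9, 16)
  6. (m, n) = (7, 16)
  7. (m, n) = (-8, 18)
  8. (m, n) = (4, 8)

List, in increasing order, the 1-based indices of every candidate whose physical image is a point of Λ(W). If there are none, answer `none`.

Compute β' = (2−√8)/2 = -0.4142, so π⊥(m,n) = m -0.4142·n.
[1] lift (-1,-6): star map gives 1.4853; window check 0.4 ≤ 1.4853 < 1.8 is true → IN Λ
[2] lift (-3,-8): star map gives 0.3137; window check 0.4 ≤ 0.3137 < 1.8 is false → out
[3] lift (8,1): star map gives 7.5858; window check 0.4 ≤ 7.5858 < 1.8 is false → out
[4] lift (16,7): star map gives 13.1005; window check 0.4 ≤ 13.1005 < 1.8 is false → out
[5] lift (9,16): star map gives 2.3726; window check 0.4 ≤ 2.3726 < 1.8 is false → out
[6] lift (7,16): star map gives 0.3726; window check 0.4 ≤ 0.3726 < 1.8 is false → out
[7] lift (-8,18): star map gives -15.4558; window check 0.4 ≤ -15.4558 < 1.8 is false → out
[8] lift (4,8): star map gives 0.6863; window check 0.4 ≤ 0.6863 < 1.8 is true → IN Λ

1, 8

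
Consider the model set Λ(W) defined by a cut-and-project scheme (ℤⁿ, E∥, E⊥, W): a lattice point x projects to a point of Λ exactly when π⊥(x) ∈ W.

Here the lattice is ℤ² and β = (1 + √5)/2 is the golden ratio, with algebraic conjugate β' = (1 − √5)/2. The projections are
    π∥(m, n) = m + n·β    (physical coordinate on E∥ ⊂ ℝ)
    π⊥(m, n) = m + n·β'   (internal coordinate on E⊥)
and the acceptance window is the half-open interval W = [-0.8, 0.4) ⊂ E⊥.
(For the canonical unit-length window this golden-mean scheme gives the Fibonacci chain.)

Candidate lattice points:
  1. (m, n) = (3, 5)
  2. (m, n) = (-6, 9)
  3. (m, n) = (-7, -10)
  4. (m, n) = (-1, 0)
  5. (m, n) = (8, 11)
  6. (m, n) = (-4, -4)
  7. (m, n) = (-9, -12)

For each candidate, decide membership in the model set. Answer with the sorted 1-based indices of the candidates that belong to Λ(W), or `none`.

β' = (1−√5)/2 ≈ -0.6180.
[1] lift (3,5): star map gives -0.0902; window check -0.8 ≤ -0.0902 < 0.4 is true → IN Λ
[2] lift (-6,9): star map gives -11.5623; window check -0.8 ≤ -11.5623 < 0.4 is false → out
[3] lift (-7,-10): star map gives -0.8197; window check -0.8 ≤ -0.8197 < 0.4 is false → out
[4] lift (-1,0): star map gives -1.0000; window check -0.8 ≤ -1.0000 < 0.4 is false → out
[5] lift (8,11): star map gives 1.2016; window check -0.8 ≤ 1.2016 < 0.4 is false → out
[6] lift (-4,-4): star map gives -1.5279; window check -0.8 ≤ -1.5279 < 0.4 is false → out
[7] lift (-9,-12): star map gives -1.5836; window check -0.8 ≤ -1.5836 < 0.4 is false → out

1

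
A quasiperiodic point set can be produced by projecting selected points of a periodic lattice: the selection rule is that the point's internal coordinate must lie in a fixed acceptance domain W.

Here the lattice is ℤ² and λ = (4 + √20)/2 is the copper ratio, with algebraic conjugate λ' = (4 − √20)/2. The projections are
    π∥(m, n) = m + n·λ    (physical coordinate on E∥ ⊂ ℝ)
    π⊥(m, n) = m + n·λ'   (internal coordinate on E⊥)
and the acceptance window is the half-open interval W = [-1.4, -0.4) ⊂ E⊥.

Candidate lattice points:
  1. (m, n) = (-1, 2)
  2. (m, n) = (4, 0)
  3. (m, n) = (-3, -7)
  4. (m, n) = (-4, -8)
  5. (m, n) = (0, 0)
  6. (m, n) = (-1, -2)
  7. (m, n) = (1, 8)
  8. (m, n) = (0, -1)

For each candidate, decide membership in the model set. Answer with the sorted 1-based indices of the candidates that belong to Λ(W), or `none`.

3, 6, 7

Numerically λ ≈ 4.236068 and λ' = −1/λ ≈ -0.236068.
#1 (-1,2): internal coord -1 + (2)·λ' = -1.472136; -1.472136 ∉ [-1.4, -0.4) → out
#2 (4,0): internal coord 4 + (0)·λ' = +4.000000; +4.000000 ∉ [-1.4, -0.4) → out
#3 (-3,-7): internal coord -3 + (-7)·λ' = -1.347524; -1.347524 ∈ [-1.4, -0.4) → IN Λ
#4 (-4,-8): internal coord -4 + (-8)·λ' = -2.111456; -2.111456 ∉ [-1.4, -0.4) → out
#5 (0,0): internal coord 0 + (0)·λ' = +0.000000; +0.000000 ∉ [-1.4, -0.4) → out
#6 (-1,-2): internal coord -1 + (-2)·λ' = -0.527864; -0.527864 ∈ [-1.4, -0.4) → IN Λ
#7 (1,8): internal coord 1 + (8)·λ' = -0.888544; -0.888544 ∈ [-1.4, -0.4) → IN Λ
#8 (0,-1): internal coord 0 + (-1)·λ' = +0.236068; +0.236068 ∉ [-1.4, -0.4) → out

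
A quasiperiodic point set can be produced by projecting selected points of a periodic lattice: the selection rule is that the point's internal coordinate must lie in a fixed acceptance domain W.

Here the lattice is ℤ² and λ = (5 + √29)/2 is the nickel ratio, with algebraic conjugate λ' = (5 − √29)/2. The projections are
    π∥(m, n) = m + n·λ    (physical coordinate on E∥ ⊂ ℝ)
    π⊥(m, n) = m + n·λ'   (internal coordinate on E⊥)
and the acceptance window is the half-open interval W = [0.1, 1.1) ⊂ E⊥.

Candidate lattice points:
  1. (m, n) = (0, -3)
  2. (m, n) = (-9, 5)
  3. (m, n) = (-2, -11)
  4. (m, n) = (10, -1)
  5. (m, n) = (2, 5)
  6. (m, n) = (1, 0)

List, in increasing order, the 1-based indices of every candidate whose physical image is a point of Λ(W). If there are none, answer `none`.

Compute λ' = (5−√29)/2 = -0.1926, so π⊥(m,n) = m -0.1926·n.
#1 (0,-3): internal coord 0 + (-3)·λ' = +0.5777; +0.5777 ∈ [0.1, 1.1) → IN Λ
#2 (-9,5): internal coord -9 + (5)·λ' = -9.9629; -9.9629 ∉ [0.1, 1.1) → out
#3 (-2,-11): internal coord -2 + (-11)·λ' = +0.1184; +0.1184 ∈ [0.1, 1.1) → IN Λ
#4 (10,-1): internal coord 10 + (-1)·λ' = +10.1926; +10.1926 ∉ [0.1, 1.1) → out
#5 (2,5): internal coord 2 + (5)·λ' = +1.0371; +1.0371 ∈ [0.1, 1.1) → IN Λ
#6 (1,0): internal coord 1 + (0)·λ' = +1.0000; +1.0000 ∈ [0.1, 1.1) → IN Λ

1, 3, 5, 6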